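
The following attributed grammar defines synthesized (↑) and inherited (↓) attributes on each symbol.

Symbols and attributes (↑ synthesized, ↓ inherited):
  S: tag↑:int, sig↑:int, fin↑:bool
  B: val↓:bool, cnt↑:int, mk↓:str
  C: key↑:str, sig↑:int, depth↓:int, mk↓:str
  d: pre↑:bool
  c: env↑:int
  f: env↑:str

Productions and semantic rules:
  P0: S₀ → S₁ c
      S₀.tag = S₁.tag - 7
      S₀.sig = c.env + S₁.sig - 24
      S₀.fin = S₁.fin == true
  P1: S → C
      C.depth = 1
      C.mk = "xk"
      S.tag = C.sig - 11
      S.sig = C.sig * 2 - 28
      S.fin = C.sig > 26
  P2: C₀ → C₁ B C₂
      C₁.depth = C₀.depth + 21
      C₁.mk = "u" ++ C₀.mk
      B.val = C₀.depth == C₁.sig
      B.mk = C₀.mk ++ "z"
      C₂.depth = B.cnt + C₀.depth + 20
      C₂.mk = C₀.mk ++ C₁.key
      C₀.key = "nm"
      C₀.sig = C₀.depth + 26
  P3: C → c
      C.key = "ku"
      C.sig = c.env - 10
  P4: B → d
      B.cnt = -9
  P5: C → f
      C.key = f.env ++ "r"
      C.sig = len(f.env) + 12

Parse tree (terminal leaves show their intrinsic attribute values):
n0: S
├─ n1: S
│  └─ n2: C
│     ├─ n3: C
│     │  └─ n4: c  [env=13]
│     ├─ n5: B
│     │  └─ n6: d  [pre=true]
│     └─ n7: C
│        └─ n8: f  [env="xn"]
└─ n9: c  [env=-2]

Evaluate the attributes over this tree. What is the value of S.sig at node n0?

0

1. n2.depth = 1  [1]
2. n2.mk = "xk"  ["xk"]
3. n3.depth = 22  [C₀.depth + 21]
4. n3.mk = "uxk"  ["u" ++ C₀.mk]
5. n4.env = 13  [terminal]
6. n3.key = "ku"  ["ku"]
7. n3.sig = 3  [c.env - 10]
8. n5.val = false  [C₀.depth == C₁.sig]
9. n5.mk = "xkz"  [C₀.mk ++ "z"]
10. n6.pre = true  [terminal]
11. n5.cnt = -9  [-9]
12. n7.depth = 12  [B.cnt + C₀.depth + 20]
13. n7.mk = "xkku"  [C₀.mk ++ C₁.key]
14. n8.env = "xn"  [terminal]
15. n7.key = "xnr"  [f.env ++ "r"]
16. n7.sig = 14  [len(f.env) + 12]
17. n2.key = "nm"  ["nm"]
18. n2.sig = 27  [C₀.depth + 26]
19. n1.tag = 16  [C.sig - 11]
20. n1.sig = 26  [C.sig * 2 - 28]
21. n1.fin = true  [C.sig > 26]
22. n9.env = -2  [terminal]
23. n0.tag = 9  [S₁.tag - 7]
24. n0.sig = 0  [c.env + S₁.sig - 24]
25. n0.fin = true  [S₁.fin == true]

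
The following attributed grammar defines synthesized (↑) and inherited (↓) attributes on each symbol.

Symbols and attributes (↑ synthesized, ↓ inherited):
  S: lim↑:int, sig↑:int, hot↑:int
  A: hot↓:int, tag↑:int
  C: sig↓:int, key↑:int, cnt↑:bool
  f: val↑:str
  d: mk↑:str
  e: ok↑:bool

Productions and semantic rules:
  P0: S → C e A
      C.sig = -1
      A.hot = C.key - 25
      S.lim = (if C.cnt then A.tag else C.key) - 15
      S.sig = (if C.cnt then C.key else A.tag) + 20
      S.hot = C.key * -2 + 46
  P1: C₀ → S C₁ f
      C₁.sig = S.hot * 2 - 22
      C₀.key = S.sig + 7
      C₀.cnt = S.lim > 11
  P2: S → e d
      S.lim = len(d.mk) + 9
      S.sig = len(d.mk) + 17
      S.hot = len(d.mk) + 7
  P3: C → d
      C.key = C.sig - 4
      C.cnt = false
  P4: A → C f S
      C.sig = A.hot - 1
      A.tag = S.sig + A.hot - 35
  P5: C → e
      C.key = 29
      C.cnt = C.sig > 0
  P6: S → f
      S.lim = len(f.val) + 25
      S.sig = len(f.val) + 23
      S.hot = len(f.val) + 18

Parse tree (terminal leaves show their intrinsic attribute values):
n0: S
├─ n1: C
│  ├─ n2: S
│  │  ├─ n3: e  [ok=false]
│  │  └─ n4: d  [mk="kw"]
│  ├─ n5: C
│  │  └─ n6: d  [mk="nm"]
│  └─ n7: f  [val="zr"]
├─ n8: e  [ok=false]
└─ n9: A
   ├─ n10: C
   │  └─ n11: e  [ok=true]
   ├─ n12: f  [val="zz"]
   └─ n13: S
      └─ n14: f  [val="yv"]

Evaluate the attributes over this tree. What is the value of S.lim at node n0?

1. n1.sig = -1  [-1]
2. n3.ok = false  [terminal]
3. n4.mk = "kw"  [terminal]
4. n2.lim = 11  [len(d.mk) + 9]
5. n2.sig = 19  [len(d.mk) + 17]
6. n2.hot = 9  [len(d.mk) + 7]
7. n5.sig = -4  [S.hot * 2 - 22]
8. n6.mk = "nm"  [terminal]
9. n5.key = -8  [C.sig - 4]
10. n5.cnt = false  [false]
11. n7.val = "zr"  [terminal]
12. n1.key = 26  [S.sig + 7]
13. n1.cnt = false  [S.lim > 11]
14. n8.ok = false  [terminal]
15. n9.hot = 1  [C.key - 25]
16. n10.sig = 0  [A.hot - 1]
17. n11.ok = true  [terminal]
18. n10.key = 29  [29]
19. n10.cnt = false  [C.sig > 0]
20. n12.val = "zz"  [terminal]
21. n14.val = "yv"  [terminal]
22. n13.lim = 27  [len(f.val) + 25]
23. n13.sig = 25  [len(f.val) + 23]
24. n13.hot = 20  [len(f.val) + 18]
25. n9.tag = -9  [S.sig + A.hot - 35]
26. n0.lim = 11  [(if C.cnt then A.tag else C.key) - 15]
27. n0.sig = 11  [(if C.cnt then C.key else A.tag) + 20]
28. n0.hot = -6  [C.key * -2 + 46]

11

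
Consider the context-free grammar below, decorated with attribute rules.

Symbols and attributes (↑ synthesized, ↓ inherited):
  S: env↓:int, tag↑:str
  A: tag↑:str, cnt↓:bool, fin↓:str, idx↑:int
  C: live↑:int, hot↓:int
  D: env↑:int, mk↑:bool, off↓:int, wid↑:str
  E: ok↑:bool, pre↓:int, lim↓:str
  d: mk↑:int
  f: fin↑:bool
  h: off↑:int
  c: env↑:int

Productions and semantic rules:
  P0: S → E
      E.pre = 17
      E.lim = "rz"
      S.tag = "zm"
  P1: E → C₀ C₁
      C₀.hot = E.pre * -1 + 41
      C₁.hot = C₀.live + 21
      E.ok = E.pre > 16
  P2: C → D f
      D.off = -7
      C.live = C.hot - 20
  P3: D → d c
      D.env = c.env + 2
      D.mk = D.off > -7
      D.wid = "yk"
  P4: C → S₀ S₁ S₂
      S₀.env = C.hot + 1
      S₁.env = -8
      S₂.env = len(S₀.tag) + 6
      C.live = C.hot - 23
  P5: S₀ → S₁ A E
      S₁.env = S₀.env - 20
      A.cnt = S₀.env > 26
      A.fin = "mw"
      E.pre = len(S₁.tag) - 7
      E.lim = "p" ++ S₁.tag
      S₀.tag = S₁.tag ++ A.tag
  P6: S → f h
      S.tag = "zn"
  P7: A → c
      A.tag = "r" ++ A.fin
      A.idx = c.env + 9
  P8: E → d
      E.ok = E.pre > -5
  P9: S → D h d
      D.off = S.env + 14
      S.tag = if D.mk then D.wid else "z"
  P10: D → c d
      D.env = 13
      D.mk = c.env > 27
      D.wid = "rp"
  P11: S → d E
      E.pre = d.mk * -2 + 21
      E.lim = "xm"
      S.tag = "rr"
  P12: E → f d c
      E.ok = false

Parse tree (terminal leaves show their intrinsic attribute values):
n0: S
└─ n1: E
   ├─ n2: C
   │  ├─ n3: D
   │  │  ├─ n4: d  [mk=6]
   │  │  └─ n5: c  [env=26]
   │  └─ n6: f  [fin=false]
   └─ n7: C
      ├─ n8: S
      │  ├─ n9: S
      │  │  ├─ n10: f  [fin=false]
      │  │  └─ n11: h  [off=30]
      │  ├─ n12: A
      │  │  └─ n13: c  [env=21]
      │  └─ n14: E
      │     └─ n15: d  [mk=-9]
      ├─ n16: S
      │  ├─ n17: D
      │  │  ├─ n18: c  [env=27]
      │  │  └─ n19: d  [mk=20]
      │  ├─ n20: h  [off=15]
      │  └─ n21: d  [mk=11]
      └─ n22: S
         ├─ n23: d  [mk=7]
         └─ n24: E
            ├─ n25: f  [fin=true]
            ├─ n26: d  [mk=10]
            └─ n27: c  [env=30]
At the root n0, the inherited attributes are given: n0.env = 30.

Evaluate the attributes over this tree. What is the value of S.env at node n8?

26

1. n0.env = 30  [given at root]
2. n1.pre = 17  [17]
3. n1.lim = "rz"  ["rz"]
4. n2.hot = 24  [E.pre * -1 + 41]
5. n3.off = -7  [-7]
6. n4.mk = 6  [terminal]
7. n5.env = 26  [terminal]
8. n3.env = 28  [c.env + 2]
9. n3.mk = false  [D.off > -7]
10. n3.wid = "yk"  ["yk"]
11. n6.fin = false  [terminal]
12. n2.live = 4  [C.hot - 20]
13. n7.hot = 25  [C₀.live + 21]
14. n8.env = 26  [C.hot + 1]
15. n9.env = 6  [S₀.env - 20]
16. n10.fin = false  [terminal]
17. n11.off = 30  [terminal]
18. n9.tag = "zn"  ["zn"]
19. n12.cnt = false  [S₀.env > 26]
20. n12.fin = "mw"  ["mw"]
21. n13.env = 21  [terminal]
22. n12.tag = "rmw"  ["r" ++ A.fin]
23. n12.idx = 30  [c.env + 9]
24. n14.pre = -5  [len(S₁.tag) - 7]
25. n14.lim = "pzn"  ["p" ++ S₁.tag]
26. n15.mk = -9  [terminal]
27. n14.ok = false  [E.pre > -5]
28. n8.tag = "znrmw"  [S₁.tag ++ A.tag]
29. n16.env = -8  [-8]
30. n17.off = 6  [S.env + 14]
31. n18.env = 27  [terminal]
32. n19.mk = 20  [terminal]
33. n17.env = 13  [13]
34. n17.mk = false  [c.env > 27]
35. n17.wid = "rp"  ["rp"]
36. n20.off = 15  [terminal]
37. n21.mk = 11  [terminal]
38. n16.tag = "z"  [if D.mk then D.wid else "z"]
39. n22.env = 11  [len(S₀.tag) + 6]
40. n23.mk = 7  [terminal]
41. n24.pre = 7  [d.mk * -2 + 21]
42. n24.lim = "xm"  ["xm"]
43. n25.fin = true  [terminal]
44. n26.mk = 10  [terminal]
45. n27.env = 30  [terminal]
46. n24.ok = false  [false]
47. n22.tag = "rr"  ["rr"]
48. n7.live = 2  [C.hot - 23]
49. n1.ok = true  [E.pre > 16]
50. n0.tag = "zm"  ["zm"]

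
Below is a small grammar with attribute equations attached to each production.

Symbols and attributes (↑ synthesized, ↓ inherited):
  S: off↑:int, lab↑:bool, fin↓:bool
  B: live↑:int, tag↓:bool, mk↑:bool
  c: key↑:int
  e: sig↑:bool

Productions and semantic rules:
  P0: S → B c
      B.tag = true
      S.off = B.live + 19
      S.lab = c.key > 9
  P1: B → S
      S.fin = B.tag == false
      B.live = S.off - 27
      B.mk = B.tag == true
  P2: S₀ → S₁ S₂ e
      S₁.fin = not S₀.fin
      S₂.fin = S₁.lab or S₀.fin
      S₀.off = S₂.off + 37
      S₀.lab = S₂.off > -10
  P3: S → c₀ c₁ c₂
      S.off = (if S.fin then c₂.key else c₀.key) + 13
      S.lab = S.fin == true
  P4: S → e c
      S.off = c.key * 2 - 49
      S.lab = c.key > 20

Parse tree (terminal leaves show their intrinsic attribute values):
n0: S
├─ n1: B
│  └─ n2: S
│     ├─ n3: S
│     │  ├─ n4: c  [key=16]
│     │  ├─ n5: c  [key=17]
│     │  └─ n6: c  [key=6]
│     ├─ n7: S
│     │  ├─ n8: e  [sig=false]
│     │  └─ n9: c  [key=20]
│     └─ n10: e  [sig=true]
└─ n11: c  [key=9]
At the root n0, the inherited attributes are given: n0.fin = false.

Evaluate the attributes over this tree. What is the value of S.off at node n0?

20

1. n0.fin = false  [given at root]
2. n1.tag = true  [true]
3. n2.fin = false  [B.tag == false]
4. n3.fin = true  [not S₀.fin]
5. n4.key = 16  [terminal]
6. n5.key = 17  [terminal]
7. n6.key = 6  [terminal]
8. n3.off = 19  [(if S.fin then c₂.key else c₀.key) + 13]
9. n3.lab = true  [S.fin == true]
10. n7.fin = true  [S₁.lab or S₀.fin]
11. n8.sig = false  [terminal]
12. n9.key = 20  [terminal]
13. n7.off = -9  [c.key * 2 - 49]
14. n7.lab = false  [c.key > 20]
15. n10.sig = true  [terminal]
16. n2.off = 28  [S₂.off + 37]
17. n2.lab = true  [S₂.off > -10]
18. n1.live = 1  [S.off - 27]
19. n1.mk = true  [B.tag == true]
20. n11.key = 9  [terminal]
21. n0.off = 20  [B.live + 19]
22. n0.lab = false  [c.key > 9]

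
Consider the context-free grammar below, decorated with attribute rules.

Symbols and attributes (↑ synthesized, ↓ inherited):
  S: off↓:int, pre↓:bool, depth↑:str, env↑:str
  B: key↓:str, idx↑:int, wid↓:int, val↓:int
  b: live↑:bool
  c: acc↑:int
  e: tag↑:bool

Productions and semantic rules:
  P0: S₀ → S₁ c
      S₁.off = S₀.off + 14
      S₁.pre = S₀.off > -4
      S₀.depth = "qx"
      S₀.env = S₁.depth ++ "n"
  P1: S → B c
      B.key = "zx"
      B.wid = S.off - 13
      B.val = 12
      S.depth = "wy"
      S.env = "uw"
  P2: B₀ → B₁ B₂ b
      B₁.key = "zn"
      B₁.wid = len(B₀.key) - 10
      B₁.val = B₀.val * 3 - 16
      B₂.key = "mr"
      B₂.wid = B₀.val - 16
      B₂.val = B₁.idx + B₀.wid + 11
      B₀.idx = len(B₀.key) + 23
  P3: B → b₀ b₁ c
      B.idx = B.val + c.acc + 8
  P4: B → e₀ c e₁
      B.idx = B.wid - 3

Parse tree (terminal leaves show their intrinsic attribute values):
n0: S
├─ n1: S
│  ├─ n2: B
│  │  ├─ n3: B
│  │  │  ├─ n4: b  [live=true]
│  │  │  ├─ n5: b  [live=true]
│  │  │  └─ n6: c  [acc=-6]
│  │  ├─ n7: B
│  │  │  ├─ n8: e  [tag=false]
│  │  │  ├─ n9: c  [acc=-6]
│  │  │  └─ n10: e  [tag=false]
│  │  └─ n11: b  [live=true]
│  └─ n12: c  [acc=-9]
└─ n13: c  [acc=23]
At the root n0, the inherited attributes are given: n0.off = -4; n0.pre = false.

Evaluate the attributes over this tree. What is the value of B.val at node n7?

1. n0.off = -4  [given at root]
2. n0.pre = false  [given at root]
3. n1.off = 10  [S₀.off + 14]
4. n1.pre = false  [S₀.off > -4]
5. n2.key = "zx"  ["zx"]
6. n2.wid = -3  [S.off - 13]
7. n2.val = 12  [12]
8. n3.key = "zn"  ["zn"]
9. n3.wid = -8  [len(B₀.key) - 10]
10. n3.val = 20  [B₀.val * 3 - 16]
11. n4.live = true  [terminal]
12. n5.live = true  [terminal]
13. n6.acc = -6  [terminal]
14. n3.idx = 22  [B.val + c.acc + 8]
15. n7.key = "mr"  ["mr"]
16. n7.wid = -4  [B₀.val - 16]
17. n7.val = 30  [B₁.idx + B₀.wid + 11]
18. n8.tag = false  [terminal]
19. n9.acc = -6  [terminal]
20. n10.tag = false  [terminal]
21. n7.idx = -7  [B.wid - 3]
22. n11.live = true  [terminal]
23. n2.idx = 25  [len(B₀.key) + 23]
24. n12.acc = -9  [terminal]
25. n1.depth = "wy"  ["wy"]
26. n1.env = "uw"  ["uw"]
27. n13.acc = 23  [terminal]
28. n0.depth = "qx"  ["qx"]
29. n0.env = "wyn"  [S₁.depth ++ "n"]

30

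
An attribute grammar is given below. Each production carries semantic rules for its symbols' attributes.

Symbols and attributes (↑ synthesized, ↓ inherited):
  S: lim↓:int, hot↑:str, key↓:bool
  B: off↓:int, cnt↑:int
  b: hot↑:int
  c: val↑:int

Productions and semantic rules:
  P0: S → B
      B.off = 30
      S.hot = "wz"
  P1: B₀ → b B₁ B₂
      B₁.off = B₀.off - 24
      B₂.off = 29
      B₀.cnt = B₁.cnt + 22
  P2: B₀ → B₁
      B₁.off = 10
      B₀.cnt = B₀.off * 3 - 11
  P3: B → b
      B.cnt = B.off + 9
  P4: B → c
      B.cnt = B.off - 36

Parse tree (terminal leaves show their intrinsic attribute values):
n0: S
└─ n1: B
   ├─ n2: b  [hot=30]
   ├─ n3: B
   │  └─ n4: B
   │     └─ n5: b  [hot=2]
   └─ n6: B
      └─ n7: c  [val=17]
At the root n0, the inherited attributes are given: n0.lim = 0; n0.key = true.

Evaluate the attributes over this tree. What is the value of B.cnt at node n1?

29

1. n0.lim = 0  [given at root]
2. n0.key = true  [given at root]
3. n1.off = 30  [30]
4. n2.hot = 30  [terminal]
5. n3.off = 6  [B₀.off - 24]
6. n4.off = 10  [10]
7. n5.hot = 2  [terminal]
8. n4.cnt = 19  [B.off + 9]
9. n3.cnt = 7  [B₀.off * 3 - 11]
10. n6.off = 29  [29]
11. n7.val = 17  [terminal]
12. n6.cnt = -7  [B.off - 36]
13. n1.cnt = 29  [B₁.cnt + 22]
14. n0.hot = "wz"  ["wz"]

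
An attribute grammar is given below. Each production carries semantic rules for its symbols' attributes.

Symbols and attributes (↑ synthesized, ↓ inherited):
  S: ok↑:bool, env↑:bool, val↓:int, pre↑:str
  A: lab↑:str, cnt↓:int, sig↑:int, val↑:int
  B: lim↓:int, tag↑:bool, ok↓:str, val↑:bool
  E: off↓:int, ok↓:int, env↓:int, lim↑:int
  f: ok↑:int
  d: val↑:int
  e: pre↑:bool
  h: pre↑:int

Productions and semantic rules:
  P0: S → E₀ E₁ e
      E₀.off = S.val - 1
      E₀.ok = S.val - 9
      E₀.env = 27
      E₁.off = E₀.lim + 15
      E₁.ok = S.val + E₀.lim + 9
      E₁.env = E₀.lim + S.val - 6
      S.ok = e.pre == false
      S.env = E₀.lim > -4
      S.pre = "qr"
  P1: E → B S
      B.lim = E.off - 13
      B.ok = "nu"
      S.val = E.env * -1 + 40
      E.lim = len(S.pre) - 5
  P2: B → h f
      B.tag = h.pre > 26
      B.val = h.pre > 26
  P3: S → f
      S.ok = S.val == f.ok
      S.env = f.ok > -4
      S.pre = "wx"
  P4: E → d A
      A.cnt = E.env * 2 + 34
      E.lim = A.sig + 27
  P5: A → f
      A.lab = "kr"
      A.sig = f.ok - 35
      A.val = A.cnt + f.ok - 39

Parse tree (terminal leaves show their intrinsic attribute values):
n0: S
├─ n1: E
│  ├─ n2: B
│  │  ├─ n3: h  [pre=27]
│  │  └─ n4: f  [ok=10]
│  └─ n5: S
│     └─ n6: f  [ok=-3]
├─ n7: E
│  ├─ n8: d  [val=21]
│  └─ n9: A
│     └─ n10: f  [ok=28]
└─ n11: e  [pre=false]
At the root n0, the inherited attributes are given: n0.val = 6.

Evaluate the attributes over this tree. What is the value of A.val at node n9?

17

1. n0.val = 6  [given at root]
2. n1.off = 5  [S.val - 1]
3. n1.ok = -3  [S.val - 9]
4. n1.env = 27  [27]
5. n2.lim = -8  [E.off - 13]
6. n2.ok = "nu"  ["nu"]
7. n3.pre = 27  [terminal]
8. n4.ok = 10  [terminal]
9. n2.tag = true  [h.pre > 26]
10. n2.val = true  [h.pre > 26]
11. n5.val = 13  [E.env * -1 + 40]
12. n6.ok = -3  [terminal]
13. n5.ok = false  [S.val == f.ok]
14. n5.env = true  [f.ok > -4]
15. n5.pre = "wx"  ["wx"]
16. n1.lim = -3  [len(S.pre) - 5]
17. n7.off = 12  [E₀.lim + 15]
18. n7.ok = 12  [S.val + E₀.lim + 9]
19. n7.env = -3  [E₀.lim + S.val - 6]
20. n8.val = 21  [terminal]
21. n9.cnt = 28  [E.env * 2 + 34]
22. n10.ok = 28  [terminal]
23. n9.lab = "kr"  ["kr"]
24. n9.sig = -7  [f.ok - 35]
25. n9.val = 17  [A.cnt + f.ok - 39]
26. n7.lim = 20  [A.sig + 27]
27. n11.pre = false  [terminal]
28. n0.ok = true  [e.pre == false]
29. n0.env = true  [E₀.lim > -4]
30. n0.pre = "qr"  ["qr"]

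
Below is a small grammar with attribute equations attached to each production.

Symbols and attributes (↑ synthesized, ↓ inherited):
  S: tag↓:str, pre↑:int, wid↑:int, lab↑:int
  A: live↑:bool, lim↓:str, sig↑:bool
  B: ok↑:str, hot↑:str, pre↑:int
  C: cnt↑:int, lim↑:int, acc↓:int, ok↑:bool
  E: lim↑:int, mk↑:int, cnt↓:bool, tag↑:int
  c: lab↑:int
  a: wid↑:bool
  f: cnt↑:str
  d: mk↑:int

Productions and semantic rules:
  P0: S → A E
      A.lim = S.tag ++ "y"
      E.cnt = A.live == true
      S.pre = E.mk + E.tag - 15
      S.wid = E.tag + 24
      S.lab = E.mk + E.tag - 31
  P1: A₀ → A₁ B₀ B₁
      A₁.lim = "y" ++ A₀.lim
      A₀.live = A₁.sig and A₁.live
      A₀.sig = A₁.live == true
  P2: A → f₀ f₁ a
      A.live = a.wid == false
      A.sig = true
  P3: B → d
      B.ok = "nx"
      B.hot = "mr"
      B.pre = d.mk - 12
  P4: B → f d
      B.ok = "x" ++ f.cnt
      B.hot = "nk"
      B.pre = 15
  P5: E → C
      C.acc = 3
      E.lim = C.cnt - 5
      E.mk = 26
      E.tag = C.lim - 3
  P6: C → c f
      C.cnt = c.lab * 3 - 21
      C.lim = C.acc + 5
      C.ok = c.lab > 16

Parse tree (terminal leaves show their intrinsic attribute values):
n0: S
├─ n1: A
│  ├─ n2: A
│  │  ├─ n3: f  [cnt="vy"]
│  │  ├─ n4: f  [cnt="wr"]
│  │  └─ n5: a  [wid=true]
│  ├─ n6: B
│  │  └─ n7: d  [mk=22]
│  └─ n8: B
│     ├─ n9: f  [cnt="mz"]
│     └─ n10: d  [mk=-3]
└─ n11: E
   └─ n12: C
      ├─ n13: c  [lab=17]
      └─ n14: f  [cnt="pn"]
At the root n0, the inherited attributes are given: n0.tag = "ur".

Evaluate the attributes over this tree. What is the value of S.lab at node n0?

0

1. n0.tag = "ur"  [given at root]
2. n1.lim = "ury"  [S.tag ++ "y"]
3. n2.lim = "yury"  ["y" ++ A₀.lim]
4. n3.cnt = "vy"  [terminal]
5. n4.cnt = "wr"  [terminal]
6. n5.wid = true  [terminal]
7. n2.live = false  [a.wid == false]
8. n2.sig = true  [true]
9. n7.mk = 22  [terminal]
10. n6.ok = "nx"  ["nx"]
11. n6.hot = "mr"  ["mr"]
12. n6.pre = 10  [d.mk - 12]
13. n9.cnt = "mz"  [terminal]
14. n10.mk = -3  [terminal]
15. n8.ok = "xmz"  ["x" ++ f.cnt]
16. n8.hot = "nk"  ["nk"]
17. n8.pre = 15  [15]
18. n1.live = false  [A₁.sig and A₁.live]
19. n1.sig = false  [A₁.live == true]
20. n11.cnt = false  [A.live == true]
21. n12.acc = 3  [3]
22. n13.lab = 17  [terminal]
23. n14.cnt = "pn"  [terminal]
24. n12.cnt = 30  [c.lab * 3 - 21]
25. n12.lim = 8  [C.acc + 5]
26. n12.ok = true  [c.lab > 16]
27. n11.lim = 25  [C.cnt - 5]
28. n11.mk = 26  [26]
29. n11.tag = 5  [C.lim - 3]
30. n0.pre = 16  [E.mk + E.tag - 15]
31. n0.wid = 29  [E.tag + 24]
32. n0.lab = 0  [E.mk + E.tag - 31]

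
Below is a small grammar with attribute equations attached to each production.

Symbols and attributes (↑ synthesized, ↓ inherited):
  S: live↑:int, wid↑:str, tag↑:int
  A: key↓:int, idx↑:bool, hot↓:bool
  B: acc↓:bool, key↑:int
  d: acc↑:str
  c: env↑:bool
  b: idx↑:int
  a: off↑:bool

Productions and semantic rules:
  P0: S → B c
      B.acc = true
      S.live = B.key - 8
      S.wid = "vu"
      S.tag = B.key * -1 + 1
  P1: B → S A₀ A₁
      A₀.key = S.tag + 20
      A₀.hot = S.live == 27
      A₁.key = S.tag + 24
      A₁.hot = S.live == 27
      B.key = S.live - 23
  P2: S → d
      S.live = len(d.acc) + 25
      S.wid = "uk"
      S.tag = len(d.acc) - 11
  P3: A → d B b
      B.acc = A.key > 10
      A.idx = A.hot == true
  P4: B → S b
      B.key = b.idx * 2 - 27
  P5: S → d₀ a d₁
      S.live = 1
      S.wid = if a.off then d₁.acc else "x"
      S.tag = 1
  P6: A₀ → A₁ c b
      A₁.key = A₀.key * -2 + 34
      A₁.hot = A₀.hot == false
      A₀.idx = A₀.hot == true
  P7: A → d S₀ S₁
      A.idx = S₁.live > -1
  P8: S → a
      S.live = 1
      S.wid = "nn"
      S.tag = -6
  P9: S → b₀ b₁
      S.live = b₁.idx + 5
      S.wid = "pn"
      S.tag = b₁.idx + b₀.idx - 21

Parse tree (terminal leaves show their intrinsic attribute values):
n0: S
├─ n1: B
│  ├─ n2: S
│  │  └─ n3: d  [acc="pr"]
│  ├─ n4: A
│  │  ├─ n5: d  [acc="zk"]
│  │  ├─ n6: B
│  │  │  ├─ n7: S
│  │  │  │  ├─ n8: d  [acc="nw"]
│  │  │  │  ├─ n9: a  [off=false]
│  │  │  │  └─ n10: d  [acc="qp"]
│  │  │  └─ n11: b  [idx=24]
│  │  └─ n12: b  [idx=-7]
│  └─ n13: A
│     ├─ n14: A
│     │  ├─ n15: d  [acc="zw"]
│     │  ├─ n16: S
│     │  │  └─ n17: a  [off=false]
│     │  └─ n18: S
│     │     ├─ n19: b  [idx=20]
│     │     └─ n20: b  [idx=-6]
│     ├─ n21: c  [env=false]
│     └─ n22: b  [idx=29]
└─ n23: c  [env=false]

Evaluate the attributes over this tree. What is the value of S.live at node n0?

1. n1.acc = true  [true]
2. n3.acc = "pr"  [terminal]
3. n2.live = 27  [len(d.acc) + 25]
4. n2.wid = "uk"  ["uk"]
5. n2.tag = -9  [len(d.acc) - 11]
6. n4.key = 11  [S.tag + 20]
7. n4.hot = true  [S.live == 27]
8. n5.acc = "zk"  [terminal]
9. n6.acc = true  [A.key > 10]
10. n8.acc = "nw"  [terminal]
11. n9.off = false  [terminal]
12. n10.acc = "qp"  [terminal]
13. n7.live = 1  [1]
14. n7.wid = "x"  [if a.off then d₁.acc else "x"]
15. n7.tag = 1  [1]
16. n11.idx = 24  [terminal]
17. n6.key = 21  [b.idx * 2 - 27]
18. n12.idx = -7  [terminal]
19. n4.idx = true  [A.hot == true]
20. n13.key = 15  [S.tag + 24]
21. n13.hot = true  [S.live == 27]
22. n14.key = 4  [A₀.key * -2 + 34]
23. n14.hot = false  [A₀.hot == false]
24. n15.acc = "zw"  [terminal]
25. n17.off = false  [terminal]
26. n16.live = 1  [1]
27. n16.wid = "nn"  ["nn"]
28. n16.tag = -6  [-6]
29. n19.idx = 20  [terminal]
30. n20.idx = -6  [terminal]
31. n18.live = -1  [b₁.idx + 5]
32. n18.wid = "pn"  ["pn"]
33. n18.tag = -7  [b₁.idx + b₀.idx - 21]
34. n14.idx = false  [S₁.live > -1]
35. n21.env = false  [terminal]
36. n22.idx = 29  [terminal]
37. n13.idx = true  [A₀.hot == true]
38. n1.key = 4  [S.live - 23]
39. n23.env = false  [terminal]
40. n0.live = -4  [B.key - 8]
41. n0.wid = "vu"  ["vu"]
42. n0.tag = -3  [B.key * -1 + 1]

-4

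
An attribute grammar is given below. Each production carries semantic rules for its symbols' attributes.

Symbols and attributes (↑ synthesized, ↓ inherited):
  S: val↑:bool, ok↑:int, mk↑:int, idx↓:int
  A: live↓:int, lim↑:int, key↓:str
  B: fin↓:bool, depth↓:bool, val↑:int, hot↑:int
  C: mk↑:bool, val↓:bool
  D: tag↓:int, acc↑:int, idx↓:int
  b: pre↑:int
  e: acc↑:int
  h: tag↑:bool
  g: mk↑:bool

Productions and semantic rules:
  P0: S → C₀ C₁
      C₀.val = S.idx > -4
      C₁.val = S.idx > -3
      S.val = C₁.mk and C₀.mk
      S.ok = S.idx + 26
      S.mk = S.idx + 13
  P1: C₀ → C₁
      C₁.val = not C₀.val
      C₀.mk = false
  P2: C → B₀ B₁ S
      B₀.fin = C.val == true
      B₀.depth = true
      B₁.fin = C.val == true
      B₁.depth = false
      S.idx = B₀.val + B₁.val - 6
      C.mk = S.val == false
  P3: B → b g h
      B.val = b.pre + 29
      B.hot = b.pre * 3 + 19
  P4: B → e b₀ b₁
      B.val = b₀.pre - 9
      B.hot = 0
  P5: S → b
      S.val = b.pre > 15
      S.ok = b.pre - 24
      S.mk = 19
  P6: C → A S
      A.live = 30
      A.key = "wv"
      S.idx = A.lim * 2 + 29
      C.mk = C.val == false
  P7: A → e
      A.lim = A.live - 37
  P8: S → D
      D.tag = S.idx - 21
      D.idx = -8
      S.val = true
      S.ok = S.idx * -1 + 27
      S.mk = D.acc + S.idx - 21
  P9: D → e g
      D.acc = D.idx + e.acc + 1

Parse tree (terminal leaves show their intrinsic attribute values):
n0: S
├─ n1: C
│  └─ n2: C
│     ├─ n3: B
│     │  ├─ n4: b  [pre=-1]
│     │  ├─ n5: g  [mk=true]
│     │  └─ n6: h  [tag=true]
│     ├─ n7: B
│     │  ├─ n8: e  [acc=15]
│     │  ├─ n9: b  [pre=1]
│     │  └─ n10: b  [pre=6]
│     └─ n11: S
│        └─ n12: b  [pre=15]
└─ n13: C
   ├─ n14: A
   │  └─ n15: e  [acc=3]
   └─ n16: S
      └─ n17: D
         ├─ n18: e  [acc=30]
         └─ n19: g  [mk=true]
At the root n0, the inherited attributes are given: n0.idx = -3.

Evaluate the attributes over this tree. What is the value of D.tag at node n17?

-6

1. n0.idx = -3  [given at root]
2. n1.val = true  [S.idx > -4]
3. n2.val = false  [not C₀.val]
4. n3.fin = false  [C.val == true]
5. n3.depth = true  [true]
6. n4.pre = -1  [terminal]
7. n5.mk = true  [terminal]
8. n6.tag = true  [terminal]
9. n3.val = 28  [b.pre + 29]
10. n3.hot = 16  [b.pre * 3 + 19]
11. n7.fin = false  [C.val == true]
12. n7.depth = false  [false]
13. n8.acc = 15  [terminal]
14. n9.pre = 1  [terminal]
15. n10.pre = 6  [terminal]
16. n7.val = -8  [b₀.pre - 9]
17. n7.hot = 0  [0]
18. n11.idx = 14  [B₀.val + B₁.val - 6]
19. n12.pre = 15  [terminal]
20. n11.val = false  [b.pre > 15]
21. n11.ok = -9  [b.pre - 24]
22. n11.mk = 19  [19]
23. n2.mk = true  [S.val == false]
24. n1.mk = false  [false]
25. n13.val = false  [S.idx > -3]
26. n14.live = 30  [30]
27. n14.key = "wv"  ["wv"]
28. n15.acc = 3  [terminal]
29. n14.lim = -7  [A.live - 37]
30. n16.idx = 15  [A.lim * 2 + 29]
31. n17.tag = -6  [S.idx - 21]
32. n17.idx = -8  [-8]
33. n18.acc = 30  [terminal]
34. n19.mk = true  [terminal]
35. n17.acc = 23  [D.idx + e.acc + 1]
36. n16.val = true  [true]
37. n16.ok = 12  [S.idx * -1 + 27]
38. n16.mk = 17  [D.acc + S.idx - 21]
39. n13.mk = true  [C.val == false]
40. n0.val = false  [C₁.mk and C₀.mk]
41. n0.ok = 23  [S.idx + 26]
42. n0.mk = 10  [S.idx + 13]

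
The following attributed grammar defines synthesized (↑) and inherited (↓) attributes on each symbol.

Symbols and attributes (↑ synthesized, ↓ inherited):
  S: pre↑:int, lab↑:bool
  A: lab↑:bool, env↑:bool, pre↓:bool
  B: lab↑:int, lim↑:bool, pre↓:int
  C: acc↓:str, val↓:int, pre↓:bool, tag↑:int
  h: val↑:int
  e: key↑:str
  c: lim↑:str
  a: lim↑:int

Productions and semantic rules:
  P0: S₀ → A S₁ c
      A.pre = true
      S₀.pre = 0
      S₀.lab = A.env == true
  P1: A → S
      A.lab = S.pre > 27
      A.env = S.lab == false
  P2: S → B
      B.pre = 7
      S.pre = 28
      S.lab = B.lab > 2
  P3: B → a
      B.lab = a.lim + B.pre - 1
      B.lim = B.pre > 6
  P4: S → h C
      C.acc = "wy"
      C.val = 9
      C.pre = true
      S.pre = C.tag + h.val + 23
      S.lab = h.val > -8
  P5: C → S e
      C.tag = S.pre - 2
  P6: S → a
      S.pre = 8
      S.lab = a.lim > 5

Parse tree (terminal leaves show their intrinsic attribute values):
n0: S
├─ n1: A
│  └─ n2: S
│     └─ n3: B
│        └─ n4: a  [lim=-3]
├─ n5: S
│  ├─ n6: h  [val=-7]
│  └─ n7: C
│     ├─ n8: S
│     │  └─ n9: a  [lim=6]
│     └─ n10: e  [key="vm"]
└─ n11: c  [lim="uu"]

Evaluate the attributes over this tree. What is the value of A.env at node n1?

1. n1.pre = true  [true]
2. n3.pre = 7  [7]
3. n4.lim = -3  [terminal]
4. n3.lab = 3  [a.lim + B.pre - 1]
5. n3.lim = true  [B.pre > 6]
6. n2.pre = 28  [28]
7. n2.lab = true  [B.lab > 2]
8. n1.lab = true  [S.pre > 27]
9. n1.env = false  [S.lab == false]
10. n6.val = -7  [terminal]
11. n7.acc = "wy"  ["wy"]
12. n7.val = 9  [9]
13. n7.pre = true  [true]
14. n9.lim = 6  [terminal]
15. n8.pre = 8  [8]
16. n8.lab = true  [a.lim > 5]
17. n10.key = "vm"  [terminal]
18. n7.tag = 6  [S.pre - 2]
19. n5.pre = 22  [C.tag + h.val + 23]
20. n5.lab = true  [h.val > -8]
21. n11.lim = "uu"  [terminal]
22. n0.pre = 0  [0]
23. n0.lab = false  [A.env == true]

false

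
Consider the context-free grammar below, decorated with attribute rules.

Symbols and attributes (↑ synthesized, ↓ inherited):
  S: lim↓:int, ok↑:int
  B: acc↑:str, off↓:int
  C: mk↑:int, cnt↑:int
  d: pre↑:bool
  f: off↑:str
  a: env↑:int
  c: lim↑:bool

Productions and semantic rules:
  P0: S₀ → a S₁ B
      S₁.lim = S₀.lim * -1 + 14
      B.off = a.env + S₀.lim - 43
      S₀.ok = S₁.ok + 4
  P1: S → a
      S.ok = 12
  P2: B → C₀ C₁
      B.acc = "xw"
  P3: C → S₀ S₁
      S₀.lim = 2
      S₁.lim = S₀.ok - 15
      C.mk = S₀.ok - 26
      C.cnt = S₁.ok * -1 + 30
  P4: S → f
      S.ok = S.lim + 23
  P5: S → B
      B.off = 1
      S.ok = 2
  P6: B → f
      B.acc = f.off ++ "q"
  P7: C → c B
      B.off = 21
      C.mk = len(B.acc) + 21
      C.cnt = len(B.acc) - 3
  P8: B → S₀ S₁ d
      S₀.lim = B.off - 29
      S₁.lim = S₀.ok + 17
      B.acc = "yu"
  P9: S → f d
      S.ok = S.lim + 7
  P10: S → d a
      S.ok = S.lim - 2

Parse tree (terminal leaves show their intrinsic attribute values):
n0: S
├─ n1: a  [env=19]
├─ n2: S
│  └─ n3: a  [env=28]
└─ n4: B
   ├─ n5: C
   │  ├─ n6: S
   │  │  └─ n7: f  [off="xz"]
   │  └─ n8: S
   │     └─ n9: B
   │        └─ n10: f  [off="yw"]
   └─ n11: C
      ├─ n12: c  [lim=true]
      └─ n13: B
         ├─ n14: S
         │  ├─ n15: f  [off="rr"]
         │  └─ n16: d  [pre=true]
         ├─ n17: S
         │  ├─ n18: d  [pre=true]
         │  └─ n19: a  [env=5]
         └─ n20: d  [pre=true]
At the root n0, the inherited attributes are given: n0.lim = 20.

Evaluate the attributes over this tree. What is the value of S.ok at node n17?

14

1. n0.lim = 20  [given at root]
2. n1.env = 19  [terminal]
3. n2.lim = -6  [S₀.lim * -1 + 14]
4. n3.env = 28  [terminal]
5. n2.ok = 12  [12]
6. n4.off = -4  [a.env + S₀.lim - 43]
7. n6.lim = 2  [2]
8. n7.off = "xz"  [terminal]
9. n6.ok = 25  [S.lim + 23]
10. n8.lim = 10  [S₀.ok - 15]
11. n9.off = 1  [1]
12. n10.off = "yw"  [terminal]
13. n9.acc = "ywq"  [f.off ++ "q"]
14. n8.ok = 2  [2]
15. n5.mk = -1  [S₀.ok - 26]
16. n5.cnt = 28  [S₁.ok * -1 + 30]
17. n12.lim = true  [terminal]
18. n13.off = 21  [21]
19. n14.lim = -8  [B.off - 29]
20. n15.off = "rr"  [terminal]
21. n16.pre = true  [terminal]
22. n14.ok = -1  [S.lim + 7]
23. n17.lim = 16  [S₀.ok + 17]
24. n18.pre = true  [terminal]
25. n19.env = 5  [terminal]
26. n17.ok = 14  [S.lim - 2]
27. n20.pre = true  [terminal]
28. n13.acc = "yu"  ["yu"]
29. n11.mk = 23  [len(B.acc) + 21]
30. n11.cnt = -1  [len(B.acc) - 3]
31. n4.acc = "xw"  ["xw"]
32. n0.ok = 16  [S₁.ok + 4]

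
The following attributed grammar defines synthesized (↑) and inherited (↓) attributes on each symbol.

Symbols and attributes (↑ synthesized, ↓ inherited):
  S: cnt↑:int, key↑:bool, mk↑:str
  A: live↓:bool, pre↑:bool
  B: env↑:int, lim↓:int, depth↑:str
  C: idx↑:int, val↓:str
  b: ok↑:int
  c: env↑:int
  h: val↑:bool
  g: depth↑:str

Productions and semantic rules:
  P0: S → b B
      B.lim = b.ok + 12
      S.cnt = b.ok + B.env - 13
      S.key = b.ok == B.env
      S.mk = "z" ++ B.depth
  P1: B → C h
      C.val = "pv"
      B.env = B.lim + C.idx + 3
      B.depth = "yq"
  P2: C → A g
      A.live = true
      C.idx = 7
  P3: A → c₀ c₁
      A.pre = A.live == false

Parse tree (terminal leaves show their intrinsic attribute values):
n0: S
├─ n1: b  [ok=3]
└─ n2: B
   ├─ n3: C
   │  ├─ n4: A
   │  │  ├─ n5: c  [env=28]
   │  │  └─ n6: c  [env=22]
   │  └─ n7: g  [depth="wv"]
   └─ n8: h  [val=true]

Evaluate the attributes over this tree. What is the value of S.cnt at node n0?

1. n1.ok = 3  [terminal]
2. n2.lim = 15  [b.ok + 12]
3. n3.val = "pv"  ["pv"]
4. n4.live = true  [true]
5. n5.env = 28  [terminal]
6. n6.env = 22  [terminal]
7. n4.pre = false  [A.live == false]
8. n7.depth = "wv"  [terminal]
9. n3.idx = 7  [7]
10. n8.val = true  [terminal]
11. n2.env = 25  [B.lim + C.idx + 3]
12. n2.depth = "yq"  ["yq"]
13. n0.cnt = 15  [b.ok + B.env - 13]
14. n0.key = false  [b.ok == B.env]
15. n0.mk = "zyq"  ["z" ++ B.depth]

15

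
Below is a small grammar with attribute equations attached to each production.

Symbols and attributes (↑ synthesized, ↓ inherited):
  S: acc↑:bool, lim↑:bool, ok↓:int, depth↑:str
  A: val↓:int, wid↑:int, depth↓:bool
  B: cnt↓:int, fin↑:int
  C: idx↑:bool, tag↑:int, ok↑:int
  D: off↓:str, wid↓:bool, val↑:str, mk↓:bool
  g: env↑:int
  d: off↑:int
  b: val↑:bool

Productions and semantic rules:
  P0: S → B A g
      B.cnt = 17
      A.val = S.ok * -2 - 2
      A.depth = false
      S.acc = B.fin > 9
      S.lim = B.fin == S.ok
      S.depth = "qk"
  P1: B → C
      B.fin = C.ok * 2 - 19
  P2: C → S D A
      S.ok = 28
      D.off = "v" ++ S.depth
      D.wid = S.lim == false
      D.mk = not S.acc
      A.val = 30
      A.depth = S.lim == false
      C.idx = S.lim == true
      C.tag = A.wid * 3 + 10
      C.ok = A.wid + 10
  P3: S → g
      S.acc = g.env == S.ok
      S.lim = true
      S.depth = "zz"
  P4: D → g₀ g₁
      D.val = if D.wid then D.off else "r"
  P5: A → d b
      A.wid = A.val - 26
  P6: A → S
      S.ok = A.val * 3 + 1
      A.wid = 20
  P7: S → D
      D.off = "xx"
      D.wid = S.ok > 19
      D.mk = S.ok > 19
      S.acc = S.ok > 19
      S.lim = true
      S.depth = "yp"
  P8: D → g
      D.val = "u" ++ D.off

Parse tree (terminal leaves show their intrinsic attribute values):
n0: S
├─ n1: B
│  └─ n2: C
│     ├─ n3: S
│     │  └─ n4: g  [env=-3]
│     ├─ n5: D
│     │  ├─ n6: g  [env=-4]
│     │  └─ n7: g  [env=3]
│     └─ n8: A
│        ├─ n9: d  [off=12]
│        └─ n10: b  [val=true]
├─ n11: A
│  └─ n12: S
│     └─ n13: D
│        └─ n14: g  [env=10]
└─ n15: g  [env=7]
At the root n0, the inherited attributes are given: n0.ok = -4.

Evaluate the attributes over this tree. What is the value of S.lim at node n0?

1. n0.ok = -4  [given at root]
2. n1.cnt = 17  [17]
3. n3.ok = 28  [28]
4. n4.env = -3  [terminal]
5. n3.acc = false  [g.env == S.ok]
6. n3.lim = true  [true]
7. n3.depth = "zz"  ["zz"]
8. n5.off = "vzz"  ["v" ++ S.depth]
9. n5.wid = false  [S.lim == false]
10. n5.mk = true  [not S.acc]
11. n6.env = -4  [terminal]
12. n7.env = 3  [terminal]
13. n5.val = "r"  [if D.wid then D.off else "r"]
14. n8.val = 30  [30]
15. n8.depth = false  [S.lim == false]
16. n9.off = 12  [terminal]
17. n10.val = true  [terminal]
18. n8.wid = 4  [A.val - 26]
19. n2.idx = true  [S.lim == true]
20. n2.tag = 22  [A.wid * 3 + 10]
21. n2.ok = 14  [A.wid + 10]
22. n1.fin = 9  [C.ok * 2 - 19]
23. n11.val = 6  [S.ok * -2 - 2]
24. n11.depth = false  [false]
25. n12.ok = 19  [A.val * 3 + 1]
26. n13.off = "xx"  ["xx"]
27. n13.wid = false  [S.ok > 19]
28. n13.mk = false  [S.ok > 19]
29. n14.env = 10  [terminal]
30. n13.val = "uxx"  ["u" ++ D.off]
31. n12.acc = false  [S.ok > 19]
32. n12.lim = true  [true]
33. n12.depth = "yp"  ["yp"]
34. n11.wid = 20  [20]
35. n15.env = 7  [terminal]
36. n0.acc = false  [B.fin > 9]
37. n0.lim = false  [B.fin == S.ok]
38. n0.depth = "qk"  ["qk"]

false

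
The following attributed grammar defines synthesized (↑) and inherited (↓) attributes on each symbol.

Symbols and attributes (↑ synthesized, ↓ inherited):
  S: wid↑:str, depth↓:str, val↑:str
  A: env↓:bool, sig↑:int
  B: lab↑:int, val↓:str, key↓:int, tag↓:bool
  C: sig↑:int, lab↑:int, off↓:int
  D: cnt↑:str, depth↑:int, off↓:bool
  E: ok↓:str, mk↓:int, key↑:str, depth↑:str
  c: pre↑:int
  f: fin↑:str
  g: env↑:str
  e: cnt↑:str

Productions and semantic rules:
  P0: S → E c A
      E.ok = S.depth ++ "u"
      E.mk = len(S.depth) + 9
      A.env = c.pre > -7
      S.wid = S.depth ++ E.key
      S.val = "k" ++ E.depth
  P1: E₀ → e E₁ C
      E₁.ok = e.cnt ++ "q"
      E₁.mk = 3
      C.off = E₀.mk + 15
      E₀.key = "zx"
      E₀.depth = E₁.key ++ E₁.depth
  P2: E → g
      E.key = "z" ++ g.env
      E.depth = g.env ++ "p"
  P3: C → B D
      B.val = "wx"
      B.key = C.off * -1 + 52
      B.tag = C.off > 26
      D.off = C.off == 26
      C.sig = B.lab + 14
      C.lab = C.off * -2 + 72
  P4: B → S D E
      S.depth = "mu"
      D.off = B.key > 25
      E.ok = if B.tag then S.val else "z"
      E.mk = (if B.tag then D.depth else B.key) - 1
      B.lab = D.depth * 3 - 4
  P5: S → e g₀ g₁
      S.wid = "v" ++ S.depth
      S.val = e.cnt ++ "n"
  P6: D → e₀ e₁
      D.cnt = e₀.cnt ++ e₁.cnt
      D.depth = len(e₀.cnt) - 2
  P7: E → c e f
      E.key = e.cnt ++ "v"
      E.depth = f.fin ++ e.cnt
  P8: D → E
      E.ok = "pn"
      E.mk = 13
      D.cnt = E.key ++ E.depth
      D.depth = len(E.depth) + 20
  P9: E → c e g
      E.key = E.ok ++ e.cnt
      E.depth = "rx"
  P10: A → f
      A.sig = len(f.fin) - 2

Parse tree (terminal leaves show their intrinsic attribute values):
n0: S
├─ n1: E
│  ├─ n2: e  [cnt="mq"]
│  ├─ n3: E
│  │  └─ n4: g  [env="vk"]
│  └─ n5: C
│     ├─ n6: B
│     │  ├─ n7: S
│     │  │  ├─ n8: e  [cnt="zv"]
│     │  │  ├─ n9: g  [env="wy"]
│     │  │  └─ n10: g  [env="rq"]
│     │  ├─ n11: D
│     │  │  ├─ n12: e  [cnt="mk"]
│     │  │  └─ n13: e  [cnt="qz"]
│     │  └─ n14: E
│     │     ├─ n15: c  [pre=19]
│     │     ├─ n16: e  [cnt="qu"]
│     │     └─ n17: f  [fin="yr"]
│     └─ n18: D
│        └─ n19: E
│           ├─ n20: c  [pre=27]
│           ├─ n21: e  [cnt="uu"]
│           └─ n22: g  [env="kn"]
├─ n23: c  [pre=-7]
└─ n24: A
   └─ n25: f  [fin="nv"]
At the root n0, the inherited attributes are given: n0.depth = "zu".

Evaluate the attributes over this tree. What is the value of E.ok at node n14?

1. n0.depth = "zu"  [given at root]
2. n1.ok = "zuu"  [S.depth ++ "u"]
3. n1.mk = 11  [len(S.depth) + 9]
4. n2.cnt = "mq"  [terminal]
5. n3.ok = "mqq"  [e.cnt ++ "q"]
6. n3.mk = 3  [3]
7. n4.env = "vk"  [terminal]
8. n3.key = "zvk"  ["z" ++ g.env]
9. n3.depth = "vkp"  [g.env ++ "p"]
10. n5.off = 26  [E₀.mk + 15]
11. n6.val = "wx"  ["wx"]
12. n6.key = 26  [C.off * -1 + 52]
13. n6.tag = false  [C.off > 26]
14. n7.depth = "mu"  ["mu"]
15. n8.cnt = "zv"  [terminal]
16. n9.env = "wy"  [terminal]
17. n10.env = "rq"  [terminal]
18. n7.wid = "vmu"  ["v" ++ S.depth]
19. n7.val = "zvn"  [e.cnt ++ "n"]
20. n11.off = true  [B.key > 25]
21. n12.cnt = "mk"  [terminal]
22. n13.cnt = "qz"  [terminal]
23. n11.cnt = "mkqz"  [e₀.cnt ++ e₁.cnt]
24. n11.depth = 0  [len(e₀.cnt) - 2]
25. n14.ok = "z"  [if B.tag then S.val else "z"]
26. n14.mk = 25  [(if B.tag then D.depth else B.key) - 1]
27. n15.pre = 19  [terminal]
28. n16.cnt = "qu"  [terminal]
29. n17.fin = "yr"  [terminal]
30. n14.key = "quv"  [e.cnt ++ "v"]
31. n14.depth = "yrqu"  [f.fin ++ e.cnt]
32. n6.lab = -4  [D.depth * 3 - 4]
33. n18.off = true  [C.off == 26]
34. n19.ok = "pn"  ["pn"]
35. n19.mk = 13  [13]
36. n20.pre = 27  [terminal]
37. n21.cnt = "uu"  [terminal]
38. n22.env = "kn"  [terminal]
39. n19.key = "pnuu"  [E.ok ++ e.cnt]
40. n19.depth = "rx"  ["rx"]
41. n18.cnt = "pnuurx"  [E.key ++ E.depth]
42. n18.depth = 22  [len(E.depth) + 20]
43. n5.sig = 10  [B.lab + 14]
44. n5.lab = 20  [C.off * -2 + 72]
45. n1.key = "zx"  ["zx"]
46. n1.depth = "zvkvkp"  [E₁.key ++ E₁.depth]
47. n23.pre = -7  [terminal]
48. n24.env = false  [c.pre > -7]
49. n25.fin = "nv"  [terminal]
50. n24.sig = 0  [len(f.fin) - 2]
51. n0.wid = "zuzx"  [S.depth ++ E.key]
52. n0.val = "kzvkvkp"  ["k" ++ E.depth]

"z"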